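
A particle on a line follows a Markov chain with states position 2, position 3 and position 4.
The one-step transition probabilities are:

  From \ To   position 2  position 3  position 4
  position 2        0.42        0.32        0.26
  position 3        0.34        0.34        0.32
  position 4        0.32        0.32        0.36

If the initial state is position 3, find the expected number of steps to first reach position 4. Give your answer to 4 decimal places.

Let t(s) be the expected number of steps to first reach position 4 from state s, with t(position 4) = 0. Conditioning on the first step:
t(position 2) = 1 + 0.42·t(position 2) + 0.32·t(position 3)
t(position 3) = 1 + 0.34·t(position 2) + 0.34·t(position 3)
Solving: t(position 2) = 3.5766, t(position 3) = 3.3577.
Expected steps from position 3 to position 4: 3.3577.

3.3577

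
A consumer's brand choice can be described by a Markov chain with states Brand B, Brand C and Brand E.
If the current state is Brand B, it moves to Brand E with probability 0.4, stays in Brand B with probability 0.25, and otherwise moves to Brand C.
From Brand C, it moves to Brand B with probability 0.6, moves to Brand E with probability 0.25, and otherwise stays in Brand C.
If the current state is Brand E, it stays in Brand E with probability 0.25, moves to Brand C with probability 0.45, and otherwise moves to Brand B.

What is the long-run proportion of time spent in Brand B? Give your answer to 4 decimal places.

Let the stationary distribution be π with π = πP and π_1 + π_2 + π_3 = 1.
π_1 = 0.25·π_1 + 0.6·π_2 + 0.3·π_3
π_2 = 0.35·π_1 + 0.15·π_2 + 0.45·π_3
Solving with the normalization constraint gives π = (0.3763, 0.3172, 0.3065).
So the stationary probability of Brand B is 0.3763.

0.3763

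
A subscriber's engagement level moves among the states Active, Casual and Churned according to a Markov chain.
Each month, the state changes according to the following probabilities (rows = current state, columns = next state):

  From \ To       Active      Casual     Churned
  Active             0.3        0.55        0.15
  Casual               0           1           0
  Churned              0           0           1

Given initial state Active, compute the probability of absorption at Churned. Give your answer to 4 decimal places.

0.2143

Let h(s) be the probability of absorption at Churned starting from transient state s. Then h(Churned) = 1 and h(Casual) = 0. By first-step analysis:
h(Active) = 0.3·h(Active) + 0.55·0 + 0.15·1
Solving: h(Active) = 0.2143.
Starting from Active, the probability is 0.2143.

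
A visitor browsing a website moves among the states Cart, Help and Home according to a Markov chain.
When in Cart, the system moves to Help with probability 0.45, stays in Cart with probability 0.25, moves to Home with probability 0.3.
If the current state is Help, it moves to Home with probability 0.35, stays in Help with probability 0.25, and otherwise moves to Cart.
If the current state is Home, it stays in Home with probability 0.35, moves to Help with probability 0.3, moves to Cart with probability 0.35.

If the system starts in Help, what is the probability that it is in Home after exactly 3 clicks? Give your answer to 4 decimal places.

Propagate the distribution vector 3 clicks from Help.
After 0 clicks: (0.0000, 1.0000, 0.0000)
After 1 click: (0.4000, 0.2500, 0.3500)
After 2 clicks: (0.3225, 0.3475, 0.3300)
After 3 clicks: (0.3351, 0.3310, 0.3339)
P(in Home after 3 clicks) = 0.3339

0.3339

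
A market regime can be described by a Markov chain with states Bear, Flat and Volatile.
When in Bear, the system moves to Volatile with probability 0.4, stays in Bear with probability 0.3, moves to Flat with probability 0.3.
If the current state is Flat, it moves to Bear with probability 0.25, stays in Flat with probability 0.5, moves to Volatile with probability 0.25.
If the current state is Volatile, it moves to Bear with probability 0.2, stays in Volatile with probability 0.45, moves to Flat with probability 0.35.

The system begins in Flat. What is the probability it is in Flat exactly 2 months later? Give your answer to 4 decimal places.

0.4125

Sum over the intermediate state after 1 month:
P = P(Flat→Bear)·P(Bear→Flat) + P(Flat→Flat)·P(Flat→Flat) + P(Flat→Volatile)·P(Volatile→Flat)
  = 0.25×0.3 + 0.5×0.5 + 0.25×0.35
  = 0.0750 + 0.2500 + 0.0875 = 0.4125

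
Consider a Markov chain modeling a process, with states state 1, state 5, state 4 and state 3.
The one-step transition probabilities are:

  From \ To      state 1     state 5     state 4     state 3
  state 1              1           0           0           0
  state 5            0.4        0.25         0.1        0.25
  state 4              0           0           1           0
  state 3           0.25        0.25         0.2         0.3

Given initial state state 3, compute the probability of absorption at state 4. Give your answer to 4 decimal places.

Let h(s) be the probability of absorption at state 4 starting from transient state s. Then h(state 4) = 1 and h(state 1) = 0. By first-step analysis:
h(state 5) = 0.4·0 + 0.25·h(state 5) + 0.1·1 + 0.25·h(state 3)
h(state 3) = 0.25·0 + 0.25·h(state 5) + 0.2·1 + 0.3·h(state 3)
Solving: h(state 5) = 0.2595, h(state 3) = 0.3784.
Starting from state 3, the probability is 0.3784.

0.3784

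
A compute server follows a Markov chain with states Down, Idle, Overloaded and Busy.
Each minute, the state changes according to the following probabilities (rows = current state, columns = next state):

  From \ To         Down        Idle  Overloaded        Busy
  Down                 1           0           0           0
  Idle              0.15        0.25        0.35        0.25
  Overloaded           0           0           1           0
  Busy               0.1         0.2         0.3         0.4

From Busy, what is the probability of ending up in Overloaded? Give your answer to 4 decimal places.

0.7375

Let h(s) be the probability of absorption at Overloaded starting from transient state s. Then h(Overloaded) = 1 and h(Down) = 0. By first-step analysis:
h(Idle) = 0.15·0 + 0.25·h(Idle) + 0.35·1 + 0.25·h(Busy)
h(Busy) = 0.1·0 + 0.2·h(Idle) + 0.3·1 + 0.4·h(Busy)
Solving: h(Idle) = 0.7125, h(Busy) = 0.7375.
Starting from Busy, the probability is 0.7375.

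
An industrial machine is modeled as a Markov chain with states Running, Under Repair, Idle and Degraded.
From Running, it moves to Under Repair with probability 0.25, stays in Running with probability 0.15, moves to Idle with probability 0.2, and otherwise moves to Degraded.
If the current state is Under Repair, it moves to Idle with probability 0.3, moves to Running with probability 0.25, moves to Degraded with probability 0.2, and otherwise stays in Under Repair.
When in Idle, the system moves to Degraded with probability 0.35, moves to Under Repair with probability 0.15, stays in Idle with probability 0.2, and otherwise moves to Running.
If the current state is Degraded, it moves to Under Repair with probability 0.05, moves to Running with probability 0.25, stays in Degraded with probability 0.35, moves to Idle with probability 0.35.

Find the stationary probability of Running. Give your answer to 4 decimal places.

0.2394

Let the stationary distribution be π with π = πP and π_1 + π_2 + π_3 + π_4 = 1.
π_1 = 0.15·π_1 + 0.25·π_2 + 0.3·π_3 + 0.25·π_4
π_2 = 0.25·π_1 + 0.25·π_2 + 0.15·π_3 + 0.05·π_4
π_3 = 0.2·π_1 + 0.3·π_2 + 0.2·π_3 + 0.35·π_4
Solving with the normalization constraint gives π = (0.2394, 0.1556, 0.2664, 0.3386).
So the stationary probability of Running is 0.2394.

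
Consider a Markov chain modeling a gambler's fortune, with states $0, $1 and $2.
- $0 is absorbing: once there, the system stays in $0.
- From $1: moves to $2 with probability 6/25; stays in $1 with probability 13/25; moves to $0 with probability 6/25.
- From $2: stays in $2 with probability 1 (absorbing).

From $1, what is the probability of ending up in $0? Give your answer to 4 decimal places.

Let h(s) be the probability of absorption at $0 starting from transient state s. Then h($0) = 1 and h($2) = 0. By first-step analysis:
h($1) = 0.24·1 + 0.52·h($1) + 0.24·0
Solving: h($1) = 0.5000.
Starting from $1, the probability is 0.5000.

0.5000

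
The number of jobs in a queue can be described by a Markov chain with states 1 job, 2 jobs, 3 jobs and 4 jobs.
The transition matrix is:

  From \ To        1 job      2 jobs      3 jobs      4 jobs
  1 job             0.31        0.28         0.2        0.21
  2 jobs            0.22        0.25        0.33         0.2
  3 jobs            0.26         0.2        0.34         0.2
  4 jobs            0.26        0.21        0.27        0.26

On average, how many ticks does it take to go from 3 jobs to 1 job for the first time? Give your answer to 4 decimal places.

Let t(s) be the expected number of ticks to first reach 1 job from state s, with t(1 job) = 0. Conditioning on the first tick:
t(2 jobs) = 1 + 0.25·t(2 jobs) + 0.33·t(3 jobs) + 0.2·t(4 jobs)
t(3 jobs) = 1 + 0.2·t(2 jobs) + 0.34·t(3 jobs) + 0.2·t(4 jobs)
t(4 jobs) = 1 + 0.21·t(2 jobs) + 0.27·t(3 jobs) + 0.26·t(4 jobs)
Solving: t(2 jobs) = 4.1437, t(3 jobs) = 3.9763, t(4 jobs) = 3.9781.
Expected ticks from 3 jobs to 1 job: 3.9763.

3.9763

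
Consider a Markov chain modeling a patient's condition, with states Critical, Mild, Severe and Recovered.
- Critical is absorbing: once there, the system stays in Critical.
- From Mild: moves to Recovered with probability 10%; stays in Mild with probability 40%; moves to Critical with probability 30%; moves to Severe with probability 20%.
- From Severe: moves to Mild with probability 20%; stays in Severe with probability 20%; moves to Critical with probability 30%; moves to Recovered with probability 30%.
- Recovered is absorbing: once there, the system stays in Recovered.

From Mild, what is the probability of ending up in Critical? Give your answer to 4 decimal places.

0.6818

Let h(s) be the probability of absorption at Critical starting from transient state s. Then h(Critical) = 1 and h(Recovered) = 0. By first-step analysis:
h(Mild) = 0.3·1 + 0.4·h(Mild) + 0.2·h(Severe) + 0.1·0
h(Severe) = 0.3·1 + 0.2·h(Mild) + 0.2·h(Severe) + 0.3·0
Solving: h(Mild) = 0.6818, h(Severe) = 0.5455.
Starting from Mild, the probability is 0.6818.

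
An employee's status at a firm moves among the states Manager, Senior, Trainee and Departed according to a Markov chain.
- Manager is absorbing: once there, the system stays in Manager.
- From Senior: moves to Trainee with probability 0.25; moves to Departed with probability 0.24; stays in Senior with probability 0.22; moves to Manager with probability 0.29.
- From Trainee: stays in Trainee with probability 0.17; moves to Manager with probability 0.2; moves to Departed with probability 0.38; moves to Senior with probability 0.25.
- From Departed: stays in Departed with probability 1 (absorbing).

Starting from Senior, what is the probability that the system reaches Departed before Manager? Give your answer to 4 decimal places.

Let h(s) be the probability of absorption at Departed starting from transient state s. Then h(Departed) = 1 and h(Manager) = 0. By first-step analysis:
h(Senior) = 0.29·0 + 0.22·h(Senior) + 0.25·h(Trainee) + 0.24·1
h(Trainee) = 0.2·0 + 0.25·h(Senior) + 0.17·h(Trainee) + 0.38·1
Solving: h(Senior) = 0.5030, h(Trainee) = 0.6093.
Starting from Senior, the probability is 0.5030.

0.5030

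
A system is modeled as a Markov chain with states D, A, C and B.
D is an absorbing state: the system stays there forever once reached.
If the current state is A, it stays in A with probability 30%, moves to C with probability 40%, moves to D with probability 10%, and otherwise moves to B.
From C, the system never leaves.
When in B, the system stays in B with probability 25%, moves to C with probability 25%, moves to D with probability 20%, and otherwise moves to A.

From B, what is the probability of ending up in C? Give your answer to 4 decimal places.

0.6344

Let h(s) be the probability of absorption at C starting from transient state s. Then h(C) = 1 and h(D) = 0. By first-step analysis:
h(A) = 0.1·0 + 0.3·h(A) + 0.4·1 + 0.2·h(B)
h(B) = 0.2·0 + 0.3·h(A) + 0.25·1 + 0.25·h(B)
Solving: h(A) = 0.7527, h(B) = 0.6344.
Starting from B, the probability is 0.6344.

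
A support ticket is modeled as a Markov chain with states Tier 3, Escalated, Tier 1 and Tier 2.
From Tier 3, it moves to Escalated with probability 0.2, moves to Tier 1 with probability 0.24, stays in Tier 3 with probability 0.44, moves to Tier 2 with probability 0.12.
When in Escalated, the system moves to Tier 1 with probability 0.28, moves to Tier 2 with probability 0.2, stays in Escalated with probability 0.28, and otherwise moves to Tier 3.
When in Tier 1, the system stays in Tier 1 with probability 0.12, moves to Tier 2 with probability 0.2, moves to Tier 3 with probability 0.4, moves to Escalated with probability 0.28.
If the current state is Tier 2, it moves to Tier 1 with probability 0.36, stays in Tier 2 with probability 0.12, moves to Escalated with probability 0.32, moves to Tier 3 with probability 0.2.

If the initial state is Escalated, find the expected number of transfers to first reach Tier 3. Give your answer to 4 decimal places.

3.6596

Let t(s) be the expected number of transfers to first reach Tier 3 from state s, with t(Tier 3) = 0. Conditioning on the first transfer:
t(Escalated) = 1 + 0.28·t(Escalated) + 0.28·t(Tier 1) + 0.2·t(Tier 2)
t(Tier 1) = 1 + 0.28·t(Escalated) + 0.12·t(Tier 1) + 0.2·t(Tier 2)
t(Tier 2) = 1 + 0.32·t(Escalated) + 0.36·t(Tier 1) + 0.12·t(Tier 2)
Solving: t(Escalated) = 3.6596, t(Tier 1) = 3.1548, t(Tier 2) = 3.7577.
Expected transfers from Escalated to Tier 3: 3.6596.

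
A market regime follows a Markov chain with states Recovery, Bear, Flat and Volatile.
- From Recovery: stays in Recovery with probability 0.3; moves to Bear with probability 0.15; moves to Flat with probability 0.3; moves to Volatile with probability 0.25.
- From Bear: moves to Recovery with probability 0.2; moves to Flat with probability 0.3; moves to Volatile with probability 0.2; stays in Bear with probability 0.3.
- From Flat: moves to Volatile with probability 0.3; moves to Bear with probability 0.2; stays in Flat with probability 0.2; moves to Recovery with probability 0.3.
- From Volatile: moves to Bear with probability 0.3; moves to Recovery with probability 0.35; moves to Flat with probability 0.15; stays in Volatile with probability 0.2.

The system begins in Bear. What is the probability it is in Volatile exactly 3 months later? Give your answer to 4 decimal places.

Propagate the distribution vector 3 months from Bear.
After 0 months: (0.0000, 1.0000, 0.0000, 0.0000)
After 1 month: (0.2000, 0.3000, 0.3000, 0.2000)
After 2 months: (0.2800, 0.2400, 0.2400, 0.2400)
After 3 months: (0.2880, 0.2340, 0.2400, 0.2380)
P(in Volatile after 3 months) = 0.2380

0.2380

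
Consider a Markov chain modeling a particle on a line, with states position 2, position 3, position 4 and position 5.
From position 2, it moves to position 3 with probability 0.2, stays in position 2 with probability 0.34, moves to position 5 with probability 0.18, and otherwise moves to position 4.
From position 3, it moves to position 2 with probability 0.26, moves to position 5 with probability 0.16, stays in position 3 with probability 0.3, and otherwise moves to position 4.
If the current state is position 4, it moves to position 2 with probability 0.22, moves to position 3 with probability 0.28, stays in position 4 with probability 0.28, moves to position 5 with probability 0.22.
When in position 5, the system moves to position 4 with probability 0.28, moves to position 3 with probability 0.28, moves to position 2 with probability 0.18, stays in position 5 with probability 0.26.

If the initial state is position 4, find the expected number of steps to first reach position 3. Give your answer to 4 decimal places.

3.8344

Let t(s) be the expected number of steps to first reach position 3 from state s, with t(position 3) = 0. Conditioning on the first step:
t(position 2) = 1 + 0.34·t(position 2) + 0.28·t(position 4) + 0.18·t(position 5)
t(position 4) = 1 + 0.22·t(position 2) + 0.28·t(position 4) + 0.22·t(position 5)
t(position 5) = 1 + 0.18·t(position 2) + 0.28·t(position 4) + 0.26·t(position 5)
Solving: t(position 2) = 4.1836, t(position 4) = 3.8344, t(position 5) = 3.8198.
Expected steps from position 4 to position 3: 3.8344.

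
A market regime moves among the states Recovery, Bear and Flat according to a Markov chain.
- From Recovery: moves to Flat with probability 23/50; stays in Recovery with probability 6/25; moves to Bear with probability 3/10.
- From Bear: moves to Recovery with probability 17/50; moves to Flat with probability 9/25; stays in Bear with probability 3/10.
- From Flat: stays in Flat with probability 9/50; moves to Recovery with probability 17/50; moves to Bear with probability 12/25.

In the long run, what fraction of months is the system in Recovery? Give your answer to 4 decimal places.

Let the stationary distribution be π with π = πP and π_1 + π_2 + π_3 = 1.
π_1 = 0.24·π_1 + 0.34·π_2 + 0.34·π_3
π_2 = 0.3·π_1 + 0.3·π_2 + 0.48·π_3
Solving with the normalization constraint gives π = (0.3091, 0.3596, 0.3313).
So the stationary probability of Recovery is 0.3091.

0.3091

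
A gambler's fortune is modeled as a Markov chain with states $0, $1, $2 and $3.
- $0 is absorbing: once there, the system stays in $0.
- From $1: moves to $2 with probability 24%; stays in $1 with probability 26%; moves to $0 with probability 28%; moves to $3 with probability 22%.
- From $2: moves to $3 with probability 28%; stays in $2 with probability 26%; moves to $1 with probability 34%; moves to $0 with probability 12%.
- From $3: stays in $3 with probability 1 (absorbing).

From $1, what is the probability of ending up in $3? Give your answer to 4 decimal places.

Let h(s) be the probability of absorption at $3 starting from transient state s. Then h($3) = 1 and h($0) = 0. By first-step analysis:
h($1) = 0.28·0 + 0.26·h($1) + 0.24·h($2) + 0.22·1
h($2) = 0.12·0 + 0.34·h($1) + 0.26·h($2) + 0.28·1
Solving: h($1) = 0.4936, h($2) = 0.6052.
Starting from $1, the probability is 0.4936.

0.4936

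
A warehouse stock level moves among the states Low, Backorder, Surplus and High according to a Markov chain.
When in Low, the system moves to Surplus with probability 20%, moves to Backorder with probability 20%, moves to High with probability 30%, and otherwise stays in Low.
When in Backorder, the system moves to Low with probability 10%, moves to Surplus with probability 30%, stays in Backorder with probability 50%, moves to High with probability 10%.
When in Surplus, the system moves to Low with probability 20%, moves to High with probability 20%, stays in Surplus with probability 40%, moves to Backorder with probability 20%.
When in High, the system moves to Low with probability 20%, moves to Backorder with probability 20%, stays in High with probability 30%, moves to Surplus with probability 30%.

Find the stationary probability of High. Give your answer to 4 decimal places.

Let the stationary distribution be π with π = πP and π_1 + π_2 + π_3 + π_4 = 1.
π_1 = 0.3·π_1 + 0.1·π_2 + 0.2·π_3 + 0.2·π_4
π_2 = 0.2·π_1 + 0.5·π_2 + 0.2·π_3 + 0.2·π_4
π_3 = 0.2·π_1 + 0.3·π_2 + 0.4·π_3 + 0.3·π_4
Solving with the normalization constraint gives π = (0.1905, 0.2857, 0.3122, 0.2116).
So the stationary probability of High is 0.2116.

0.2116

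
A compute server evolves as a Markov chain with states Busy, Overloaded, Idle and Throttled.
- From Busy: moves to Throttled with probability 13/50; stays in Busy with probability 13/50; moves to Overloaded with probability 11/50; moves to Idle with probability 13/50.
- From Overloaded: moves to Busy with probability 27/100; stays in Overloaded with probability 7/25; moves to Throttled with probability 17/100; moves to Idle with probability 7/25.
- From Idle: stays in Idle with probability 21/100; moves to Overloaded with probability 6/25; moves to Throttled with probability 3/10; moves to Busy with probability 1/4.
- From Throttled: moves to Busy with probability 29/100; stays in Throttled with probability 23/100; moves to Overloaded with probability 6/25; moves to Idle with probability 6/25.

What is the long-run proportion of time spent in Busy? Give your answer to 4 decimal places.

0.2672

Let the stationary distribution be π with π = πP and π_1 + π_2 + π_3 + π_4 = 1.
π_1 = 0.26·π_1 + 0.27·π_2 + 0.25·π_3 + 0.29·π_4
π_2 = 0.22·π_1 + 0.28·π_2 + 0.24·π_3 + 0.24·π_4
π_3 = 0.26·π_1 + 0.28·π_2 + 0.21·π_3 + 0.24·π_4
Solving with the normalization constraint gives π = (0.2672, 0.2444, 0.2477, 0.2407).
So the stationary probability of Busy is 0.2672.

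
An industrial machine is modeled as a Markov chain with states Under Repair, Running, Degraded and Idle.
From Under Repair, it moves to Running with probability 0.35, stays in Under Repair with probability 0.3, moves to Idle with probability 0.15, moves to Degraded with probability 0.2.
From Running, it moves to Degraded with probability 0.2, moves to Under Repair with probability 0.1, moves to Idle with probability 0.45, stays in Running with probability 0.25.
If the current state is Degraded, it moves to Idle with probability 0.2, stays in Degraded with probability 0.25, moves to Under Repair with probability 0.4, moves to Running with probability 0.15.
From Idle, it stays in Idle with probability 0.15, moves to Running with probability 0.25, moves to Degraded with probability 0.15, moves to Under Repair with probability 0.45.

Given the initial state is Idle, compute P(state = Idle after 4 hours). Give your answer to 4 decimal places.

Propagate the distribution vector 4 hours from Idle.
After 0 hours: (0.0000, 0.0000, 0.0000, 1.0000)
After 1 hour: (0.4500, 0.2500, 0.1500, 0.1500)
After 2 hours: (0.2875, 0.2800, 0.2000, 0.2325)
After 3 hours: (0.2989, 0.2588, 0.1984, 0.2440)
After 4 hours: (0.3047, 0.2601, 0.1977, 0.2375)
P(in Idle after 4 hours) = 0.2375

0.2375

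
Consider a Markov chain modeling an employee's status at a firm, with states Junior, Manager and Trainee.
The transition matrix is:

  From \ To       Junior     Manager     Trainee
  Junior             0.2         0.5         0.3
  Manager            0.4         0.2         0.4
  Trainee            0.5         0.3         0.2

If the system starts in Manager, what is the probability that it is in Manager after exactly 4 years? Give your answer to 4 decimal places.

0.3376

Propagate the distribution vector 4 years from Manager.
After 0 years: (0.0000, 1.0000, 0.0000)
After 1 year: (0.4000, 0.2000, 0.4000)
After 2 years: (0.3600, 0.3600, 0.2800)
After 3 years: (0.3560, 0.3360, 0.3080)
After 4 years: (0.3596, 0.3376, 0.3028)
P(in Manager after 4 years) = 0.3376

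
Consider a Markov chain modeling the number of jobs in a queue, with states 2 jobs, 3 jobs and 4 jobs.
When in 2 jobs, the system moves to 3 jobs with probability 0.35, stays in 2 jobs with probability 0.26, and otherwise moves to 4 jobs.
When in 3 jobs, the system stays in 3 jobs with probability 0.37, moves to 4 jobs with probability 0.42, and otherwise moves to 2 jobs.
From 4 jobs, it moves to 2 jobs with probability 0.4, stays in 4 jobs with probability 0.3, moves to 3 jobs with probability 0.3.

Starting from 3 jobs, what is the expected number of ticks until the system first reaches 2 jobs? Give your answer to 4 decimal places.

3.5556

Let t(s) be the expected number of ticks to first reach 2 jobs from state s, with t(2 jobs) = 0. Conditioning on the first tick:
t(3 jobs) = 1 + 0.37·t(3 jobs) + 0.42·t(4 jobs)
t(4 jobs) = 1 + 0.3·t(3 jobs) + 0.3·t(4 jobs)
Solving: t(3 jobs) = 3.5556, t(4 jobs) = 2.9524.
Expected ticks from 3 jobs to 2 jobs: 3.5556.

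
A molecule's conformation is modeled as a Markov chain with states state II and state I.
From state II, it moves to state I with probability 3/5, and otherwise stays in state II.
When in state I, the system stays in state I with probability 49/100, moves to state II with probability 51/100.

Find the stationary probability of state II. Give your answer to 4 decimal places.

0.4595

Let the stationary distribution be π with π = πP and π_1 + π_2 = 1.
π_1 = 0.4·π_1 + 0.51·π_2
Solving with the normalization constraint gives π = (0.4595, 0.5405).
So the stationary probability of state II is 0.4595.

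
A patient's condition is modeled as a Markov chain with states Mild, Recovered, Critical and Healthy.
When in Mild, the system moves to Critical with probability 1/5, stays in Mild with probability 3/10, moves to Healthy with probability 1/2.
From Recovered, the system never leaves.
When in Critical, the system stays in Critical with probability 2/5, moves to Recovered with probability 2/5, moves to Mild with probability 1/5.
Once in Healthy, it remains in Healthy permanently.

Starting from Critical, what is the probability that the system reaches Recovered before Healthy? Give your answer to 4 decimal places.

0.7368

Let h(s) be the probability of absorption at Recovered starting from transient state s. Then h(Recovered) = 1 and h(Healthy) = 0. By first-step analysis:
h(Mild) = 0.3·h(Mild) + 0.2·h(Critical) + 0.5·0
h(Critical) = 0.2·h(Mild) + 0.4·1 + 0.4·h(Critical)
Solving: h(Mild) = 0.2105, h(Critical) = 0.7368.
Starting from Critical, the probability is 0.7368.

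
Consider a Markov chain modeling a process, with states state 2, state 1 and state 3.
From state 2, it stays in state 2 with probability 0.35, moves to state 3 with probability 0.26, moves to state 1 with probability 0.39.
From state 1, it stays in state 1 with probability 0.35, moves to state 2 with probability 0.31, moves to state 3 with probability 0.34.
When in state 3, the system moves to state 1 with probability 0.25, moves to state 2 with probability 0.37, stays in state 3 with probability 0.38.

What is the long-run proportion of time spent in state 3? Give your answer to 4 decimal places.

Let the stationary distribution be π with π = πP and π_1 + π_2 + π_3 = 1.
π_1 = 0.35·π_1 + 0.31·π_2 + 0.37·π_3
π_2 = 0.39·π_1 + 0.35·π_2 + 0.25·π_3
Solving with the normalization constraint gives π = (0.3433, 0.3312, 0.3256).
So the stationary probability of state 3 is 0.3256.

0.3256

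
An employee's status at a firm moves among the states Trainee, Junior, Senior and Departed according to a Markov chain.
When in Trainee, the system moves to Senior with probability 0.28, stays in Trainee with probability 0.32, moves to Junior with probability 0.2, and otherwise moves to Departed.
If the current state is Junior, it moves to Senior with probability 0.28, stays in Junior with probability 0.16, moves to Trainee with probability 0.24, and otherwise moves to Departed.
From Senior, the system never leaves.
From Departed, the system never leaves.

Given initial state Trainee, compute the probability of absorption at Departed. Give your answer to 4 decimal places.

Let h(s) be the probability of absorption at Departed starting from transient state s. Then h(Departed) = 1 and h(Senior) = 0. By first-step analysis:
h(Trainee) = 0.32·h(Trainee) + 0.2·h(Junior) + 0.28·0 + 0.2·1
h(Junior) = 0.24·h(Trainee) + 0.16·h(Junior) + 0.28·0 + 0.32·1
Solving: h(Trainee) = 0.4434, h(Junior) = 0.5076.
Starting from Trainee, the probability is 0.4434.

0.4434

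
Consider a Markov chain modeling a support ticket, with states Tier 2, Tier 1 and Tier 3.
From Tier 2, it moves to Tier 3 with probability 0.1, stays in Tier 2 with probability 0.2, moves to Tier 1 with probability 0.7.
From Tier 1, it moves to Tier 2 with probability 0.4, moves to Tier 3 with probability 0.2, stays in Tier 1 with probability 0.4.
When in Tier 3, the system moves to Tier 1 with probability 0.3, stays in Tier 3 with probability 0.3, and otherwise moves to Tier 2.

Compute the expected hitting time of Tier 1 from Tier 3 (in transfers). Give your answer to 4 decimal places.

2.3077

Let t(s) be the expected number of transfers to first reach Tier 1 from state s, with t(Tier 1) = 0. Conditioning on the first transfer:
t(Tier 2) = 1 + 0.2·t(Tier 2) + 0.1·t(Tier 3)
t(Tier 3) = 1 + 0.4·t(Tier 2) + 0.3·t(Tier 3)
Solving: t(Tier 2) = 1.5385, t(Tier 3) = 2.3077.
Expected transfers from Tier 3 to Tier 1: 2.3077.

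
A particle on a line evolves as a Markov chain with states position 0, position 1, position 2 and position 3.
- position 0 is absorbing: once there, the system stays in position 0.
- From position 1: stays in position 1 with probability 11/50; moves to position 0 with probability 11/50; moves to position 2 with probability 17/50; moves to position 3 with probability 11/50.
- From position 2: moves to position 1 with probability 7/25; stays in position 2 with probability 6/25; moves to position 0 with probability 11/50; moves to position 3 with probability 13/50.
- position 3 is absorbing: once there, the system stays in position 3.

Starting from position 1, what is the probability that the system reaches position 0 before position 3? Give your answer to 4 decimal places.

0.4863

Let h(s) be the probability of absorption at position 0 starting from transient state s. Then h(position 0) = 1 and h(position 3) = 0. By first-step analysis:
h(position 1) = 0.22·1 + 0.22·h(position 1) + 0.34·h(position 2) + 0.22·0
h(position 2) = 0.22·1 + 0.28·h(position 1) + 0.24·h(position 2) + 0.26·0
Solving: h(position 1) = 0.4863, h(position 2) = 0.4686.
Starting from position 1, the probability is 0.4863.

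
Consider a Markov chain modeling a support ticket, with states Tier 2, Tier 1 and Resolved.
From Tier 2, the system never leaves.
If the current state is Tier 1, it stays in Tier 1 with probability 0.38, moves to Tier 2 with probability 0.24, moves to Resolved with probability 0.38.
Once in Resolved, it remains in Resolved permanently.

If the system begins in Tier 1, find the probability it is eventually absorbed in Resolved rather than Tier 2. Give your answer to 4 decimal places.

0.6129

Let h(s) be the probability of absorption at Resolved starting from transient state s. Then h(Resolved) = 1 and h(Tier 2) = 0. By first-step analysis:
h(Tier 1) = 0.24·0 + 0.38·h(Tier 1) + 0.38·1
Solving: h(Tier 1) = 0.6129.
Starting from Tier 1, the probability is 0.6129.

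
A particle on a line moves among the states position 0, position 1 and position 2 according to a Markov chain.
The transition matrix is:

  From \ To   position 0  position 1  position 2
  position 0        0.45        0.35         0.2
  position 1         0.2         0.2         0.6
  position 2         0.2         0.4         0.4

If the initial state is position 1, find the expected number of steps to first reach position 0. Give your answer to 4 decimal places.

5.0000

Let t(s) be the expected number of steps to first reach position 0 from state s, with t(position 0) = 0. Conditioning on the first step:
t(position 1) = 1 + 0.2·t(position 1) + 0.6·t(position 2)
t(position 2) = 1 + 0.4·t(position 1) + 0.4·t(position 2)
Solving: t(position 1) = 5.0000, t(position 2) = 5.0000.
Expected steps from position 1 to position 0: 5.0000.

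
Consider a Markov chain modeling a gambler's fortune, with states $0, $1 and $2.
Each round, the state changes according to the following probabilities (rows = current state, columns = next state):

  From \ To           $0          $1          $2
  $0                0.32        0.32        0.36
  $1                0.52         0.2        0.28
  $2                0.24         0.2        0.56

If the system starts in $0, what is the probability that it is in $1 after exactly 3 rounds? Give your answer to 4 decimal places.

Propagate the distribution vector 3 rounds from $0.
After 0 rounds: (1.0000, 0.0000, 0.0000)
After 1 round: (0.3200, 0.3200, 0.3600)
After 2 rounds: (0.3552, 0.2384, 0.4064)
After 3 rounds: (0.3352, 0.2426, 0.4222)
P(in $1 after 3 rounds) = 0.2426

0.2426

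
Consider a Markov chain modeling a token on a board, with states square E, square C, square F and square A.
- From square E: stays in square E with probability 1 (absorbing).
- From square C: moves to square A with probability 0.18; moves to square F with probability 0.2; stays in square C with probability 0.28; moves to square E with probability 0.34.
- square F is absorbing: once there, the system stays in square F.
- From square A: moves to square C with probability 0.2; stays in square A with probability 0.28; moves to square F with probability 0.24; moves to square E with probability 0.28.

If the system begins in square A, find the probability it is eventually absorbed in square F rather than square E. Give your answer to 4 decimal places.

0.4411

Let h(s) be the probability of absorption at square F starting from transient state s. Then h(square F) = 1 and h(square E) = 0. By first-step analysis:
h(square C) = 0.34·0 + 0.28·h(square C) + 0.2·1 + 0.18·h(square A)
h(square A) = 0.28·0 + 0.2·h(square C) + 0.24·1 + 0.28·h(square A)
Solving: h(square C) = 0.3881, h(square A) = 0.4411.
Starting from square A, the probability is 0.4411.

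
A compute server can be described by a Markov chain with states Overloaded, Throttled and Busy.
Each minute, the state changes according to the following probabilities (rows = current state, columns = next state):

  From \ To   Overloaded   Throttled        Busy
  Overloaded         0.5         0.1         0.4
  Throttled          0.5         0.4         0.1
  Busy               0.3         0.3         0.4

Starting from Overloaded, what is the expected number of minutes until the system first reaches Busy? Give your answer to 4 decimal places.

Let t(s) be the expected number of minutes to first reach Busy from state s, with t(Busy) = 0. Conditioning on the first minute:
t(Overloaded) = 1 + 0.5·t(Overloaded) + 0.1·t(Throttled)
t(Throttled) = 1 + 0.5·t(Overloaded) + 0.4·t(Throttled)
Solving: t(Overloaded) = 2.8000, t(Throttled) = 4.0000.
Expected minutes from Overloaded to Busy: 2.8000.

2.8000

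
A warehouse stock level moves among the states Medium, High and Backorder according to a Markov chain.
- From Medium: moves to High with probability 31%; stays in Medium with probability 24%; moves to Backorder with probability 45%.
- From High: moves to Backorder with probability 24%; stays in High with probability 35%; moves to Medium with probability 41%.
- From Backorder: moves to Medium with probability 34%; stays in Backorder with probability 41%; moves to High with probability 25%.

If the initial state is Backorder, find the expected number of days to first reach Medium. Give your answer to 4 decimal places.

2.7821

Let t(s) be the expected number of days to first reach Medium from state s, with t(Medium) = 0. Conditioning on the first day:
t(High) = 1 + 0.35·t(High) + 0.24·t(Backorder)
t(Backorder) = 1 + 0.25·t(High) + 0.41·t(Backorder)
Solving: t(High) = 2.5657, t(Backorder) = 2.7821.
Expected days from Backorder to Medium: 2.7821.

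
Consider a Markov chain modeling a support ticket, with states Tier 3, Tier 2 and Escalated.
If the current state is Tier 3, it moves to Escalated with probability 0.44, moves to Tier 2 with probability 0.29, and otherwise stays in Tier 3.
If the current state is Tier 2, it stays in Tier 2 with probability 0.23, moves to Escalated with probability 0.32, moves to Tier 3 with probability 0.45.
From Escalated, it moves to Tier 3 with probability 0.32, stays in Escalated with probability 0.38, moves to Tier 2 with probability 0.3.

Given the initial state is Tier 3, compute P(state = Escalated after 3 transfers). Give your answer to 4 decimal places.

0.3840

Propagate the distribution vector 3 transfers from Tier 3.
After 0 transfers: (1.0000, 0.0000, 0.0000)
After 1 transfer: (0.2700, 0.2900, 0.4400)
After 2 transfers: (0.3442, 0.2770, 0.3788)
After 3 transfers: (0.3388, 0.2772, 0.3840)
P(in Escalated after 3 transfers) = 0.3840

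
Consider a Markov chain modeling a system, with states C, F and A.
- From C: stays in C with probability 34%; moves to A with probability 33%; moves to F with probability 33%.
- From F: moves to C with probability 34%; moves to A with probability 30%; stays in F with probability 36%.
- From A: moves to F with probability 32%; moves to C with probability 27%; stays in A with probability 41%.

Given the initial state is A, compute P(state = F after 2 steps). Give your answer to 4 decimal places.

Sum over the intermediate state after 1 step:
P = P(A→C)·P(C→F) + P(A→F)·P(F→F) + P(A→A)·P(A→F)
  = 0.27×0.33 + 0.32×0.36 + 0.41×0.32
  = 0.0891 + 0.1152 + 0.1312 = 0.3355

0.3355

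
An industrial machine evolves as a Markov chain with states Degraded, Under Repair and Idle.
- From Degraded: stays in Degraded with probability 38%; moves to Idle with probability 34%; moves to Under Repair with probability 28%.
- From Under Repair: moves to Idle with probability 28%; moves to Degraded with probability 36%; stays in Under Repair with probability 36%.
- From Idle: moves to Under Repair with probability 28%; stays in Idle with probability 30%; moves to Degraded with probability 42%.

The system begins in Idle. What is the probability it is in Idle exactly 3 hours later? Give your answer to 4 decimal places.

0.3094

Propagate the distribution vector 3 hours from Idle.
After 0 hours: (0.0000, 0.0000, 1.0000)
After 1 hour: (0.4200, 0.2800, 0.3000)
After 2 hours: (0.3864, 0.3024, 0.3112)
After 3 hours: (0.3864, 0.3042, 0.3094)
P(in Idle after 3 hours) = 0.3094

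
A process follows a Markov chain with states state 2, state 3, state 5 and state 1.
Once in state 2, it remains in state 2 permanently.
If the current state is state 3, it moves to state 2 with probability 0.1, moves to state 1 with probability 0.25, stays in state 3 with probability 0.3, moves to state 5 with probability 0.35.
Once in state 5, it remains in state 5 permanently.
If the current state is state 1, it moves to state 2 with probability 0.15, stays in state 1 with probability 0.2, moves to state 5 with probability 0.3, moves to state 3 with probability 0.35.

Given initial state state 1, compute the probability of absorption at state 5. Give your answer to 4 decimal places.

Let h(s) be the probability of absorption at state 5 starting from transient state s. Then h(state 5) = 1 and h(state 2) = 0. By first-step analysis:
h(state 3) = 0.1·0 + 0.3·h(state 3) + 0.35·1 + 0.25·h(state 1)
h(state 1) = 0.15·0 + 0.35·h(state 3) + 0.3·1 + 0.2·h(state 1)
Solving: h(state 3) = 0.7513, h(state 1) = 0.7037.
Starting from state 1, the probability is 0.7037.

0.7037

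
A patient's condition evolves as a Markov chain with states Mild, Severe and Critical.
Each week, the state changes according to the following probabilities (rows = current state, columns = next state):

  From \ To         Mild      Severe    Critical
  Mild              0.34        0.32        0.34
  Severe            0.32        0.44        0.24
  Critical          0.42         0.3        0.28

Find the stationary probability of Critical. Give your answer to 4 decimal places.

0.2871

Let the stationary distribution be π with π = πP and π_1 + π_2 + π_3 = 1.
π_1 = 0.34·π_1 + 0.32·π_2 + 0.42·π_3
π_2 = 0.32·π_1 + 0.44·π_2 + 0.3·π_3
Solving with the normalization constraint gives π = (0.3558, 0.3571, 0.2871).
So the stationary probability of Critical is 0.2871.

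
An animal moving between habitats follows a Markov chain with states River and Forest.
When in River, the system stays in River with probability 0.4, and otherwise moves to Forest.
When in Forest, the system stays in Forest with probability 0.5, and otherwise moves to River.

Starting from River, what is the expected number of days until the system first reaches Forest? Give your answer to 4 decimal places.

Let t(s) be the expected number of days to first reach Forest from state s, with t(Forest) = 0. Conditioning on the first day:
t(River) = 1 + 0.4·t(River)
Solving: t(River) = 1.6667.
Expected days from River to Forest: 1.6667.

1.6667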